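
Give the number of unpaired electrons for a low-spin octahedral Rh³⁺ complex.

Rh is in group 9, so Rh³⁺ is d⁶ (9 − 3 = 6).
Configuration: t₂g⁶ eg⁰, giving 0 unpaired electrons.

0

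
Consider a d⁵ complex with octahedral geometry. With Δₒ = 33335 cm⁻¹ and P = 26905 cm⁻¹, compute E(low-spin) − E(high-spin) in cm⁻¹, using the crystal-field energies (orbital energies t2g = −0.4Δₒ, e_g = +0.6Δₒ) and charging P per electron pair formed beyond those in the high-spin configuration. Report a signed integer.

High-spin d⁵ fills as t2g^3 e_g^2 with CFSE 3(−0.4) + 2(+0.6) = 0.0Δₒ = 0 cm⁻¹.
Low-spin: t2g^5 e_g^0, orbital CFSE = -2.0Δₒ = -66670 cm⁻¹; plus 2 excess pairs × P = +53810 cm⁻¹; total -12860 cm⁻¹.
Thus E(LS) − E(HS) = -12860 cm⁻¹.

-12860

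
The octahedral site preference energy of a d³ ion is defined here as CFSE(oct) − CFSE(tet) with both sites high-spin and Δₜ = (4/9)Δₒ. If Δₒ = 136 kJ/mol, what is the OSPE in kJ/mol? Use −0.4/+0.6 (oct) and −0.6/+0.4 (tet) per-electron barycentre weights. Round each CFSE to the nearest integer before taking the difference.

-115

In an octahedral site d³ (HS) is t₂g³ eg⁰, giving CFSE(oct) = -1.2Δₒ = -163 kJ/mol.
Tetrahedral: e² t₂¹, CFSE = 2(−0.6) + 1(+0.4) = -0.8Δₜ = -0.8 × (4/9) × 136 = -48 kJ/mol.
OSPE = CFSE(oct) − CFSE(tet) = -163 − (-48) = -115 kJ/mol.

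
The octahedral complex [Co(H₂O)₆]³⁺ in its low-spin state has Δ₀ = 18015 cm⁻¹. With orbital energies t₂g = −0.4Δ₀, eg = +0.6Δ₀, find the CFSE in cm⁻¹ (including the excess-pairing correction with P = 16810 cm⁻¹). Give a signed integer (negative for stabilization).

H₂O is neutral, so the +3 overall charge sits on Co: oxidation state +3.
Co³⁺: group 9, so d-count = 9 − 3 = 6.
The d⁶ electrons fill as t₂g⁶ eg⁰.
Orbital CFSE = 6(-0.4) + 0(0.6) = -2.4Δ₀ = -2.4 × 18015 = -43236 cm⁻¹.
Pairing penalty: 3 pairs vs 1 in the high-spin reference → 2 extra × P = 33620 cm⁻¹.
Net CFSE = -43236 + 33620 = -9616 cm⁻¹.

-9616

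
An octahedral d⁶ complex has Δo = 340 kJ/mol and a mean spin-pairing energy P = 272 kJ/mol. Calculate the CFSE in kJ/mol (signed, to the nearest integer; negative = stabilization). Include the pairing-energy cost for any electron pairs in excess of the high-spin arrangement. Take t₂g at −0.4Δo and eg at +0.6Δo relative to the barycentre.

-272

Since Δo = 340 kJ/mol > P = 272 kJ/mol, the complex adopts the low-spin configuration.
That gives t₂g⁶ eg⁰.
Orbital CFSE = -2.4Δo = -2.4 × 340 = -816 kJ/mol.
Excess pairs vs high-spin: 3 − 1 = 2; pairing cost = +544 kJ/mol.
Net CFSE = -816 + 544 = -272 kJ/mol.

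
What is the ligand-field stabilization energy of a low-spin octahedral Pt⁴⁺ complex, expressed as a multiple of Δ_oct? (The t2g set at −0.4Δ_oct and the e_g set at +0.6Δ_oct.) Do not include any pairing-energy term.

Pt sits in group 10; removing 4 electrons leaves Pt⁴⁺ with 10 − 4 = 6 d electrons.
Configuration: t2g^6 e_g^0.
CFSE = 6(-0.4Δ_oct) + 0(0.6Δ_oct) = -2.4Δ_oct + 0.0Δ_oct = -2.4Δ_oct.

-2.4 Δ_oct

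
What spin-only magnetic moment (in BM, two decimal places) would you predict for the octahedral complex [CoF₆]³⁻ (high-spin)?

Each F⁻ contributes -1; 6 × (-1) = -6. With overall charge -3, Co is in the +3 oxidation state.
Group 9 minus oxidation state +3 gives a d⁶ configuration for Co³⁺.
Configuration: t2g^4 e_g^2 → 4 unpaired electrons.
μ(spin-only) = √[4(4+2)] = √24 ≈ 4.90 BM.

4.90 BM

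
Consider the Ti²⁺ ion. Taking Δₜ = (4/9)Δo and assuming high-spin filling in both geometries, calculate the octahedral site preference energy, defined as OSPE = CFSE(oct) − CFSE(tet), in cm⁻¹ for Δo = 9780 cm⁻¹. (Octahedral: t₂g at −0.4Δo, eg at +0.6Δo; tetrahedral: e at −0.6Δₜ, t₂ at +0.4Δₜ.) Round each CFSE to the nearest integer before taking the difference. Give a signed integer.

Ti sits in group 4; removing 2 electrons leaves Ti²⁺ with 4 − 2 = 2 d electrons.
In an octahedral site d² (HS) is t2g^2 e_g^0, giving CFSE(oct) = -0.8Δo = -7824 cm⁻¹.
In a tetrahedral site the filling is e^2 t2^0: CFSE(tet) = -1.2Δₜ = -1.2 × (4/9)(9780) = -5216 cm⁻¹.
Subtracting, OSPE = -7824 − (-5216) = -2608 cm⁻¹.

-2608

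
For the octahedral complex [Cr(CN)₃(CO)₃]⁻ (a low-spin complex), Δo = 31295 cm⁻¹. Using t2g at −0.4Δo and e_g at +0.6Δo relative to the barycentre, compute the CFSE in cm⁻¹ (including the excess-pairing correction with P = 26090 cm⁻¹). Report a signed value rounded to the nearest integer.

Ligand charges: 3×(-1) from CN⁻ and 3×(+0) from CO sum to -3; with overall charge -1, Cr is +2.
Cr²⁺: group 6, so d-count = 6 − 2 = 4.
Configuration: t2g^4 e_g^0.
CFSE(orbital) = 4×(-0.4Δo) + 0×(0.6Δo) = -1.6Δo; with Δo = 31295 cm⁻¹ that is -50072 cm⁻¹.
Relative to high-spin t2g^3 e_g^1 (0 paired), the low-spin configuration has 1 additional pair, contributing +1 × 26090 = +26090 cm⁻¹.
Combining: -50072 + 26090 = -23982 cm⁻¹.

-23982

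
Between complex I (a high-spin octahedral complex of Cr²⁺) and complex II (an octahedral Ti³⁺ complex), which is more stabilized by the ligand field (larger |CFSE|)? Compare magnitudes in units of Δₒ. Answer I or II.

I

I: Cr is in group 6, so Cr²⁺ is d⁴ (6 − 2 = 4); t2g^3 e_g^1, CFSE = -0.6Δₒ.
II: Ti sits in group 4; removing 3 electrons leaves Ti³⁺ with 4 − 3 = 1 d electrons; For octahedral d¹ the high- and low-spin configurations coincide; t2g^1 e_g^0, CFSE = -0.4Δₒ.
So I has the larger |CFSE|.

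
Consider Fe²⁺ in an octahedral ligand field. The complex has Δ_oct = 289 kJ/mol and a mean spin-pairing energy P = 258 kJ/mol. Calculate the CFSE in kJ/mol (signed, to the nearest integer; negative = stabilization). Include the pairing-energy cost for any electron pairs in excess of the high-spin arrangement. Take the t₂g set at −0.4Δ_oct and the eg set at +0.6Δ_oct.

-178

Fe sits in group 8; removing 2 electrons leaves Fe²⁺ with 8 − 2 = 6 d electrons.
Δ_oct > P, so pairing is preferred: the ground state is low-spin.
That gives t₂g⁶ eg⁰.
Orbital CFSE = -2.4Δ_oct = -2.4 × 289 = -694 kJ/mol.
Excess pairs vs high-spin: 3 − 1 = 2; pairing cost = +516 kJ/mol.
Net CFSE = -694 + 516 = -178 kJ/mol.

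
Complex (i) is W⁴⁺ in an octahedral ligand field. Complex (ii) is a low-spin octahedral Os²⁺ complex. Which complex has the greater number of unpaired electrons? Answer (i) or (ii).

(i)

(i): W⁴⁺: group 6, so d-count = 6 − 4 = 2; For octahedral d² the high- and low-spin configurations coincide; t2g^2 e_g^0 → 2 unpaired.
(ii): Os sits in group 8; removing 2 electrons leaves Os²⁺ with 8 − 2 = 6 d electrons; t2g^6 e_g^0 → 0 unpaired.
So (i) has more unpaired electrons.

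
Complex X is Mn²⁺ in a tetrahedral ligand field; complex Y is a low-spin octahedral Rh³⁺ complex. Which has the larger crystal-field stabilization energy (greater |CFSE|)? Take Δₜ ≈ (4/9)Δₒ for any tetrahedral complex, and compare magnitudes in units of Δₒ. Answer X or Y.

Y

X: Mn is in group 7, so Mn²⁺ is d⁵ (7 − 2 = 5); With tetrahedral geometry the complex is necessarily high-spin; e^2 t2^3, CFSE = 0.0Δₜ ≈ 0.00Δₒ.
Y: Rh sits in group 9; removing 3 electrons leaves Rh³⁺ with 9 − 3 = 6 d electrons; t₂g⁶ eg⁰, CFSE = -2.4Δₒ.
So Y has the larger |CFSE|.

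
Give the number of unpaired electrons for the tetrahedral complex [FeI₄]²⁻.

4

Each I⁻ contributes -1; 4 × (-1) = -4. With overall charge -2, Fe is in the +2 oxidation state.
Fe²⁺: group 8, so d-count = 8 − 2 = 6.
Tetrahedral splitting is small, so the complex is high-spin.
Configuration: e³ t₂³, giving 4 unpaired electrons.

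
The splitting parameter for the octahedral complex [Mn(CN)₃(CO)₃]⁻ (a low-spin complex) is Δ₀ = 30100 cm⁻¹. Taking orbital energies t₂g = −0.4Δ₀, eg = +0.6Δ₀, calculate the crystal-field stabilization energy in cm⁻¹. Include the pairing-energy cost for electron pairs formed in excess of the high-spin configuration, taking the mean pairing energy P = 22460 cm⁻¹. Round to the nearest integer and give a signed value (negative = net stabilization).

Ligand charges: 3×(-1) from CN⁻ and 3×(+0) from CO sum to -3; with overall charge -1, Mn is +2.
Mn is in group 7, so Mn²⁺ is d⁵ (7 − 2 = 5).
Configuration: t₂g⁵ eg⁰.
Orbital CFSE = 5(-0.4) + 0(0.6) = -2.0Δ₀ = -2.0 × 30100 = -60200 cm⁻¹.
Pairing penalty: 2 pairs vs 0 in the high-spin reference → 2 extra × P = 44920 cm⁻¹.
Overall CFSE = -60200 + 44920 = -15280 cm⁻¹.

-15280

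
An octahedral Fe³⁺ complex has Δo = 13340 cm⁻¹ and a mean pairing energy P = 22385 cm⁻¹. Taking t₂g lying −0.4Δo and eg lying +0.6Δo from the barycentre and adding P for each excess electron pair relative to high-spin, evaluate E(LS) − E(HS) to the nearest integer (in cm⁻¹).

18090

Fe is in group 8, so Fe³⁺ is d⁵ (8 − 3 = 5).
High-spin d⁵ fills as t₂g³ eg² with CFSE 3(−0.4) + 2(+0.6) = 0.0Δo = 0 cm⁻¹.
Low-spin: t₂g⁵ eg⁰, orbital CFSE = -2.0Δo = -26680 cm⁻¹; plus 2 excess pairs × P = +44770 cm⁻¹; total 18090 cm⁻¹.
The difference is 18090 − (0) = 18090 cm⁻¹, so high-spin lies lower.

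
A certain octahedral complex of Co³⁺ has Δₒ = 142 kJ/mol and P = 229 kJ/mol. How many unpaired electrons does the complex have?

4

Co is in group 9, so Co³⁺ is d⁶ (9 − 3 = 6).
Since Δₒ = 142 kJ/mol < P = 229 kJ/mol, the complex adopts the high-spin configuration.
Configuration: t₂g⁴ eg².
Unpaired electrons: 4.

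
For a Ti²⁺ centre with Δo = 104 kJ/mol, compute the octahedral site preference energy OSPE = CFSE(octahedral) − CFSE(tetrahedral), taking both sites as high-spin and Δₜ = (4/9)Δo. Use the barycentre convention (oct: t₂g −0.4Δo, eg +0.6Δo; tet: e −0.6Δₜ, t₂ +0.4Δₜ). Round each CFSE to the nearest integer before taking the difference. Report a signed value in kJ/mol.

Ti²⁺: group 4, so d-count = 4 − 2 = 2.
Octahedral (high-spin): t₂g² eg⁰, CFSE = 2(−0.4) + 0(+0.6) = -0.8Δo = -0.8 × 104 = -83 kJ/mol.
Tetrahedral: e² t₂⁰, CFSE = 2(−0.6) + 0(+0.4) = -1.2Δₜ = -1.2 × (4/9) × 104 = -55 kJ/mol.
Subtracting, OSPE = -83 − (-55) = -28 kJ/mol.

-28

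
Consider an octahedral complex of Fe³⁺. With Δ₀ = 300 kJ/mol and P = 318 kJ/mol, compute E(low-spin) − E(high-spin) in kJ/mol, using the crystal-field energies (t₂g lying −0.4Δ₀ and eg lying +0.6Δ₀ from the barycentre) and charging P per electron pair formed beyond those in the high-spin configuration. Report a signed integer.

36

Fe is in group 8, so Fe³⁺ is d⁵ (8 − 3 = 5).
High-spin d⁵ fills as t₂g³ eg² with CFSE 3(−0.4) + 2(+0.6) = 0.0Δ₀ = 0 kJ/mol.
For low-spin the configuration is t₂g⁵ eg⁰: orbital energy -2.0 × 300 = -600 kJ/mol, and 2 additional pairs relative to high-spin add 636 kJ/mol, giving 36 kJ/mol.
Thus E(LS) − E(HS) = 36 kJ/mol.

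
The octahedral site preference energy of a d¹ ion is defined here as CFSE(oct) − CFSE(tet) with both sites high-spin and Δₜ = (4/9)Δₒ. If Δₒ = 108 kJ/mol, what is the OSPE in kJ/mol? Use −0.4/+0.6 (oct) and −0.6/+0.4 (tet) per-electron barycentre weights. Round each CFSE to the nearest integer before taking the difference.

In an octahedral site d¹ (HS) is t₂g¹ eg⁰, giving CFSE(oct) = -0.4Δₒ = -43 kJ/mol.
Tetrahedral: e¹ t₂⁰, CFSE = 1(−0.6) + 0(+0.4) = -0.6Δₜ = -0.6 × (4/9) × 108 = -29 kJ/mol.
OSPE = -43 − (-29) = -14 kJ/mol.

-14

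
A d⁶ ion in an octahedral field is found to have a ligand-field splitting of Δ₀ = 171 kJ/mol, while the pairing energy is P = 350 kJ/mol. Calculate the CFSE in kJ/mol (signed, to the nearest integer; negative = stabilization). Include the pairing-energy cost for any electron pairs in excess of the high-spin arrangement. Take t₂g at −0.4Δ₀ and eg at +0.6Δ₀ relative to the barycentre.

-68

Here Δ₀ < P (171 < 350), so the high-spin state is favoured.
Configuration: t₂g⁴ eg².
Orbital CFSE = -0.4Δ₀ = -0.4 × 171 = -68 kJ/mol.
High-spin has no excess pairs, so no pairing correction applies.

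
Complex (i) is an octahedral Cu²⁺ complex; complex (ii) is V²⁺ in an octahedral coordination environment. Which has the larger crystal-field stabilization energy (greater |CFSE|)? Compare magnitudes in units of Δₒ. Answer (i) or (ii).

(i): Cu is in group 11, so Cu²⁺ is d⁹ (11 − 2 = 9); For octahedral d⁹ the high- and low-spin configurations coincide; t2g^6 e_g^3, CFSE = -0.6Δₒ.
(ii): V is in group 5, so V²⁺ is d³ (5 − 2 = 3); t2g^3 e_g^0, CFSE = -1.2Δₒ.
So (ii) has the larger |CFSE|.

(ii)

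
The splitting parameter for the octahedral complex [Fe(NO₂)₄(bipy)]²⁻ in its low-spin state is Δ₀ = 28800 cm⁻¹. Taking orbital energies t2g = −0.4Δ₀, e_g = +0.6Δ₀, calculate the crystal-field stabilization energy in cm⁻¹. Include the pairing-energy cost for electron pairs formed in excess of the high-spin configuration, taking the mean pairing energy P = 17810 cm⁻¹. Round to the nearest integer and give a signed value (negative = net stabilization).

Ligand charges: 4×(-1) from NO₂⁻ and 1×(+0) from bipy sum to -4; with overall charge -2, Fe is +2.
Group 8 minus oxidation state +2 gives a d⁶ configuration for Fe²⁺.
Configuration: t2g^6 e_g^0.
CFSE(orbital) = 6×(-0.4Δ₀) + 0×(0.6Δ₀) = -2.4Δ₀; with Δ₀ = 28800 cm⁻¹ that is -69120 cm⁻¹.
High-spin d⁶ would be t2g^4 e_g^2 with 1 pair; low-spin has 3, so 2 excess pairs cost +2P = +35620 cm⁻¹.
Net CFSE = -69120 + 35620 = -33500 cm⁻¹.

-33500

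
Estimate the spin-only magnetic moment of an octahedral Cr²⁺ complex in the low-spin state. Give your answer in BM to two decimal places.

2.83 BM

Cr sits in group 6; removing 2 electrons leaves Cr²⁺ with 6 − 2 = 4 d electrons.
Configuration: t₂g⁴ eg⁰ → 2 unpaired electrons.
μ(spin-only) = √[2(2+2)] = √8 ≈ 2.83 BM.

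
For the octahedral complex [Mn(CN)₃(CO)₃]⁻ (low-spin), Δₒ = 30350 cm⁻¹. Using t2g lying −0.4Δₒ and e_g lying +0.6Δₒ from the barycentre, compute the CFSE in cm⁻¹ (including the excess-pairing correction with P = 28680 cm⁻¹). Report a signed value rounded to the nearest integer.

Ligand charges: 3×(-1) from CN⁻ and 3×(+0) from CO sum to -3; with overall charge -1, Mn is +2.
Mn sits in group 7; removing 2 electrons leaves Mn²⁺ with 7 − 2 = 5 d electrons.
Electron filling gives t2g^5 e_g^0.
CFSE(orbital) = 5×(-0.4Δₒ) + 0×(0.6Δₒ) = -2.0Δₒ; with Δₒ = 30350 cm⁻¹ that is -60700 cm⁻¹.
High-spin d⁵ would be t2g^3 e_g^2 with 0 pairs; low-spin has 2, so 2 excess pairs cost +2P = +57360 cm⁻¹.
Net CFSE = -60700 + 57360 = -3340 cm⁻¹.

-3340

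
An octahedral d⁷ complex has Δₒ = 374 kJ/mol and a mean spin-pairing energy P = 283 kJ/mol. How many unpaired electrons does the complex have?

1

Δₒ > P, so pairing is preferred: the ground state is low-spin.
Configuration: t₂g⁶ eg¹.
Unpaired electrons: 1.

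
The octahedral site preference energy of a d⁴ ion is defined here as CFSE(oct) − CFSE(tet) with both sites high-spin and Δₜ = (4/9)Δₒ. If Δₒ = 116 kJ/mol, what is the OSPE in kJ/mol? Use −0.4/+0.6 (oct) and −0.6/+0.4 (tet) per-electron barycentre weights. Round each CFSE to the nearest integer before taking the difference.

-49

In an octahedral site d⁴ (HS) is t₂g³ eg¹, giving CFSE(oct) = -0.6Δₒ = -70 kJ/mol.
Tetrahedral e² t₂² gives -0.4Δₜ = -0.4 × (4/9) × 116 = -21 kJ/mol.
OSPE = CFSE(oct) − CFSE(tet) = -70 − (-21) = -49 kJ/mol.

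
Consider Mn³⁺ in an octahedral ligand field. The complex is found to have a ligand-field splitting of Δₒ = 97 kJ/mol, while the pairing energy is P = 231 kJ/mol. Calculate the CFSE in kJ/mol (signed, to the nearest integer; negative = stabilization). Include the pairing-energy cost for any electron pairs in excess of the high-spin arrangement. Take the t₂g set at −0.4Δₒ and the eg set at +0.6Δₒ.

-58

Group 7 minus oxidation state +3 gives a d⁴ configuration for Mn³⁺.
With Δₒ < P the complex is high-spin.
Configuration: t₂g³ eg¹.
Orbital CFSE = -0.6Δₒ = -0.6 × 97 = -58 kJ/mol.
High-spin has no excess pairs, so no pairing correction applies.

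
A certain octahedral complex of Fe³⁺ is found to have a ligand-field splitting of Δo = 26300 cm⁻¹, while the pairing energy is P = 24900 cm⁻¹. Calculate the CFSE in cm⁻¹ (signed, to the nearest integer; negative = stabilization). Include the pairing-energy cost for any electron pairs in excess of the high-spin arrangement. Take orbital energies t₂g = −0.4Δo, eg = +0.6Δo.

Group 8 minus oxidation state +3 gives a d⁵ configuration for Fe³⁺.
Since Δo = 26300 cm⁻¹ > P = 24900 cm⁻¹, the complex adopts the low-spin configuration.
Configuration: t₂g⁵ eg⁰.
Orbital CFSE = -2.0Δo = -2.0 × 26300 = -52600 cm⁻¹.
Excess pairs vs high-spin: 2 − 0 = 2; pairing cost = +49800 cm⁻¹.
Net CFSE = -52600 + 49800 = -2800 cm⁻¹.

-2800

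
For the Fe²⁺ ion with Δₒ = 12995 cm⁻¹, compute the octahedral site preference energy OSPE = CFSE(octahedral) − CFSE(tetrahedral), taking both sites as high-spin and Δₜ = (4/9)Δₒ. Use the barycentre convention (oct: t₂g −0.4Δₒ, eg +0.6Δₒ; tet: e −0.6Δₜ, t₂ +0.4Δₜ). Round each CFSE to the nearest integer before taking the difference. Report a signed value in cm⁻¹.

-1733

Group 8 minus oxidation state +2 gives a d⁶ configuration for Fe²⁺.
In an octahedral site d⁶ (HS) is t₂g⁴ eg², giving CFSE(oct) = -0.4Δₒ = -5198 cm⁻¹.
Tetrahedral: e³ t₂³, CFSE = 3(−0.6) + 3(+0.4) = -0.6Δₜ = -0.6 × (4/9) × 12995 = -3465 cm⁻¹.
OSPE = CFSE(oct) − CFSE(tet) = -5198 − (-3465) = -1733 cm⁻¹.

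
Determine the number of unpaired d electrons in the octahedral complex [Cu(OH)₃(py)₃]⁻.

Ligand charges: 3×(-1) from OH⁻ and 3×(+0) from py sum to -3; with overall charge -1, Cu is +2.
Cu sits in group 11; removing 2 electrons leaves Cu²⁺ with 11 − 2 = 9 d electrons.
Configuration: t₂g⁶ eg³, giving 1 unpaired electron.

1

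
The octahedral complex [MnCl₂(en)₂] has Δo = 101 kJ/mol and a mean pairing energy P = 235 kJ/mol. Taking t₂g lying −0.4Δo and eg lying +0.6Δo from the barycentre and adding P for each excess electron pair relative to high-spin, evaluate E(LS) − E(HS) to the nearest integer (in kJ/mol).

268

Ligand charges: 2×(-1) from Cl⁻ and 2×(+0) from en sum to -2; with overall charge +0, Mn is +2.
Mn is in group 7, so Mn²⁺ is d⁵ (7 − 2 = 5).
In the high-spin limit (t₂g³ eg²) the orbital term is 0.0Δo = 0 kJ/mol, with no excess pairing.
Low-spin: t₂g⁵ eg⁰, orbital CFSE = -2.0Δo = -202 kJ/mol; plus 2 excess pairs × P = +470 kJ/mol; total 268 kJ/mol.
Thus E(LS) − E(HS) = 268 kJ/mol.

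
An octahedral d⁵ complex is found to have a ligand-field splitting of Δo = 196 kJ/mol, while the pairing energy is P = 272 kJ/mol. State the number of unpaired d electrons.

5

Since Δo = 196 kJ/mol < P = 272 kJ/mol, the complex adopts the high-spin configuration.
Filling d⁵ accordingly: t2g^3 e_g^2.
Unpaired electrons: 5.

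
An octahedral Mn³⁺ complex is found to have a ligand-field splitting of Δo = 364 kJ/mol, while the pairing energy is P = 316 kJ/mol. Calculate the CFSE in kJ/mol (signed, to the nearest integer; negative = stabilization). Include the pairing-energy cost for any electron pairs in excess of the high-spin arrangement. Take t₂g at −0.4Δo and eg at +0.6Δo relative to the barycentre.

-266

Mn³⁺: group 7, so d-count = 7 − 3 = 4.
With Δo > P the complex is low-spin.
Filling d⁴ accordingly: t₂g⁴ eg⁰.
Orbital CFSE = -1.6Δo = -1.6 × 364 = -582 kJ/mol.
Excess pairs vs high-spin: 1 − 0 = 1; pairing cost = +316 kJ/mol.
Net CFSE = -582 + 316 = -266 kJ/mol.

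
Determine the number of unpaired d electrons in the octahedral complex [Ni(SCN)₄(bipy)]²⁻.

2

Ligand charges: 4×(-1) from SCN⁻ and 1×(+0) from bipy sum to -4; with overall charge -2, Ni is +2.
Group 10 minus oxidation state +2 gives a d⁸ configuration for Ni²⁺.
Configuration: t2g^6 e_g^2, giving 2 unpaired electrons.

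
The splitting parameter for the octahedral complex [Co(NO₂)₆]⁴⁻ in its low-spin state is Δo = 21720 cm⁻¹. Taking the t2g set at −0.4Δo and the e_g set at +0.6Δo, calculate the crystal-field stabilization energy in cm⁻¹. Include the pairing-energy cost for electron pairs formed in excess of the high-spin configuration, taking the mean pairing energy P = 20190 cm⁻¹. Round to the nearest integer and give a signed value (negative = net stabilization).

Each NO₂⁻ contributes -1; 6 × (-1) = -6. With overall charge -4, Co is in the +2 oxidation state.
Co is in group 9, so Co²⁺ is d⁷ (9 − 2 = 7).
The d⁷ electrons fill as t2g^6 e_g^1.
Orbital CFSE = 6(-0.4) + 1(0.6) = -1.8Δo = -1.8 × 21720 = -39096 cm⁻¹.
Relative to high-spin t2g^5 e_g^2 (2 paired), the low-spin configuration has 1 additional pair, contributing +1 × 20190 = +20190 cm⁻¹.
Combining: -39096 + 20190 = -18906 cm⁻¹.

-18906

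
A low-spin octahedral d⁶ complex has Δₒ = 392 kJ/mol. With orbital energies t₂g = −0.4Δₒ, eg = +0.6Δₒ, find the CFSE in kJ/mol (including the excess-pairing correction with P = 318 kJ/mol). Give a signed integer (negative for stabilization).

-305

The d⁶ electrons fill as t₂g⁶ eg⁰.
CFSE(orbital) = 6×(-0.4Δₒ) + 0×(0.6Δₒ) = -2.4Δₒ; with Δₒ = 392 kJ/mol that is -941 kJ/mol.
High-spin d⁶ would be t₂g⁴ eg² with 1 pair; low-spin has 3, so 2 excess pairs cost +2P = +636 kJ/mol.
Overall CFSE = -941 + 636 = -305 kJ/mol.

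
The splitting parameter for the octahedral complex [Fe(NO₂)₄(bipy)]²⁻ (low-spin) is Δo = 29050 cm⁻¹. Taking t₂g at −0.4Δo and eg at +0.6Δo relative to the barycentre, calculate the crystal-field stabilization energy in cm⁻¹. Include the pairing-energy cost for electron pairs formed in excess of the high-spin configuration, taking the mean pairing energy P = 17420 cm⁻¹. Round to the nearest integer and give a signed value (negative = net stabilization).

-34880

Ligand charges: 4×(-1) from NO₂⁻ and 1×(+0) from bipy sum to -4; with overall charge -2, Fe is +2.
Fe is in group 8, so Fe²⁺ is d⁶ (8 − 2 = 6).
Configuration: t₂g⁶ eg⁰.
CFSE(orbital) = 6×(-0.4Δo) + 0×(0.6Δo) = -2.4Δo; with Δo = 29050 cm⁻¹ that is -69720 cm⁻¹.
Relative to high-spin t₂g⁴ eg² (1 paired), the low-spin configuration has 2 additional pairs, contributing +2 × 17420 = +34840 cm⁻¹.
Overall CFSE = -69720 + 34840 = -34880 cm⁻¹.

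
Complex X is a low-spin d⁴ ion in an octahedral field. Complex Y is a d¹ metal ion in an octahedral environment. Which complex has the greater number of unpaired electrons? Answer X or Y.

X: t₂g⁴ eg⁰ → 2 unpaired.
Y: t₂g¹ eg⁰ → 1 unpaired.
So X has more unpaired electrons.

X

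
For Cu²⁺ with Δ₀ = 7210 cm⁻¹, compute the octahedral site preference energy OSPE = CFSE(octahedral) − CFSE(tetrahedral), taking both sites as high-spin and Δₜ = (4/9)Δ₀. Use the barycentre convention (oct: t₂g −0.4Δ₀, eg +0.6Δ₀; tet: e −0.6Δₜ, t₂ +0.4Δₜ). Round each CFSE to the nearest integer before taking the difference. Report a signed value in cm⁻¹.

Cu sits in group 11; removing 2 electrons leaves Cu²⁺ with 11 − 2 = 9 d electrons.
Octahedral high-spin t2g^6 e_g^3: CFSE = -0.6 × 7210 = -4326 cm⁻¹.
In a tetrahedral site the filling is e^4 t2^5: CFSE(tet) = -0.4Δₜ = -0.4 × (4/9)(7210) = -1282 cm⁻¹.
Subtracting, OSPE = -4326 − (-1282) = -3044 cm⁻¹.

-3044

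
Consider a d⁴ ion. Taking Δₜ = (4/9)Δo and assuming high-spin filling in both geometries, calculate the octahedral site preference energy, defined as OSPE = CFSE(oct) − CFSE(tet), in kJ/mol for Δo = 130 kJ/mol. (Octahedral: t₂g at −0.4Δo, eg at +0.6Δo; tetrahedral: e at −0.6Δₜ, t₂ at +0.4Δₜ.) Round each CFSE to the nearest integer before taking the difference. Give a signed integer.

Octahedral high-spin t₂g³ eg¹: CFSE = -0.6 × 130 = -78 kJ/mol.
Tetrahedral: e² t₂², CFSE = 2(−0.6) + 2(+0.4) = -0.4Δₜ = -0.4 × (4/9) × 130 = -23 kJ/mol.
OSPE = -78 − (-23) = -55 kJ/mol.

-55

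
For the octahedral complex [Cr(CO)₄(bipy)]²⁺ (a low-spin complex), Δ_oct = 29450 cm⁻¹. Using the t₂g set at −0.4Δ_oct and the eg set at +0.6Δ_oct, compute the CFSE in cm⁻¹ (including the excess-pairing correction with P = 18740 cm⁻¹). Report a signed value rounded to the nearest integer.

-28380

Ligand charges: 4×(+0) from CO and 1×(+0) from bipy sum to +0; with overall charge +2, Cr is +2.
Group 6 minus oxidation state +2 gives a d⁴ configuration for Cr²⁺.
Electron filling gives t₂g⁴ eg⁰.
The orbital stabilization is -1.6Δ_oct = -1.6 × 29450 = -47120 cm⁻¹.
Relative to high-spin t₂g³ eg¹ (0 paired), the low-spin configuration has 1 additional pair, contributing +1 × 18740 = +18740 cm⁻¹.
Net CFSE = -47120 + 18740 = -28380 cm⁻¹.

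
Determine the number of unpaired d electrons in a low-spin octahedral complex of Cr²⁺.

Cr²⁺: group 6, so d-count = 6 − 2 = 4.
Configuration: t2g^4 e_g^0, giving 2 unpaired electrons.

2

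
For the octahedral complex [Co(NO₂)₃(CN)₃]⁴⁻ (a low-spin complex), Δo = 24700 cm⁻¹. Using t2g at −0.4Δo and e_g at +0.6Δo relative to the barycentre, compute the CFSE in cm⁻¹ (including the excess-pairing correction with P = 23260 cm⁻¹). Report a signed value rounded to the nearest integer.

-21200

Ligand charges: 3×(-1) from NO₂⁻ and 3×(-1) from CN⁻ sum to -6; with overall charge -4, Co is +2.
Group 9 minus oxidation state +2 gives a d⁷ configuration for Co²⁺.
The d⁷ electrons fill as t2g^6 e_g^1.
Orbital CFSE = 6(-0.4) + 1(0.6) = -1.8Δo = -1.8 × 24700 = -44460 cm⁻¹.
Relative to high-spin t2g^5 e_g^2 (2 paired), the low-spin configuration has 1 additional pair, contributing +1 × 23260 = +23260 cm⁻¹.
Net CFSE = -44460 + 23260 = -21200 cm⁻¹.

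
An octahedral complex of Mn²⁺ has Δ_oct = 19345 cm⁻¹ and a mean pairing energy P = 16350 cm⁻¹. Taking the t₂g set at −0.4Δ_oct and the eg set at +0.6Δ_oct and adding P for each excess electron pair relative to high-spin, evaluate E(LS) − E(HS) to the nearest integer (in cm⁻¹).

-5990

Group 7 minus oxidation state +2 gives a d⁵ configuration for Mn²⁺.
In the high-spin limit (t₂g³ eg²) the orbital term is 0.0Δ_oct = 0 cm⁻¹, with no excess pairing.
For low-spin the configuration is t₂g⁵ eg⁰: orbital energy -2.0 × 19345 = -38690 cm⁻¹, and 2 additional pairs relative to high-spin add 32700 cm⁻¹, giving -5990 cm⁻¹.
The difference is -5990 − (0) = -5990 cm⁻¹, so low-spin lies lower.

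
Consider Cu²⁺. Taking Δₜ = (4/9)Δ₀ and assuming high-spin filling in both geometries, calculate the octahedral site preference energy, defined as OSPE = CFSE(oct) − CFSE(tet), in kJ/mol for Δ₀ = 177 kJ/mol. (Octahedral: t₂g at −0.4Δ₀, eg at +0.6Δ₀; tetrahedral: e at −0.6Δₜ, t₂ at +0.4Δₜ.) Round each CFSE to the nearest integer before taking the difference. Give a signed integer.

Group 11 minus oxidation state +2 gives a d⁹ configuration for Cu²⁺.
Octahedral (high-spin): t₂g⁶ eg³, CFSE = 6(−0.4) + 3(+0.6) = -0.6Δ₀ = -0.6 × 177 = -106 kJ/mol.
Tetrahedral: e⁴ t₂⁵, CFSE = 4(−0.6) + 5(+0.4) = -0.4Δₜ = -0.4 × (4/9) × 177 = -31 kJ/mol.
OSPE = -106 − (-31) = -75 kJ/mol.

-75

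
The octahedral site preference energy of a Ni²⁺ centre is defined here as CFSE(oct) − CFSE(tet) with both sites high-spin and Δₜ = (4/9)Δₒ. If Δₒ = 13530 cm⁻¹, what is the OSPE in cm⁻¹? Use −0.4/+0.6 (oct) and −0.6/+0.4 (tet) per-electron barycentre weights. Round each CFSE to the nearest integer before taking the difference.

-11425

Ni²⁺: group 10, so d-count = 10 − 2 = 8.
Octahedral (high-spin): t₂g⁶ eg², CFSE = 6(−0.4) + 2(+0.6) = -1.2Δₒ = -1.2 × 13530 = -16236 cm⁻¹.
In a tetrahedral site the filling is e⁴ t₂⁴: CFSE(tet) = -0.8Δₜ = -0.8 × (4/9)(13530) = -4811 cm⁻¹.
OSPE = CFSE(oct) − CFSE(tet) = -16236 − (-4811) = -11425 cm⁻¹.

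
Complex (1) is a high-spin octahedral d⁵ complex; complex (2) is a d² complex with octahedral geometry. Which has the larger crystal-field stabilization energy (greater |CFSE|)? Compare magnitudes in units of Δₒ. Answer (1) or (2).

(1): t₂g³ eg², CFSE = 0.0Δₒ.
(2): t2g^2 e_g^0, CFSE = -0.8Δₒ.
So (2) has the larger |CFSE|.

(2)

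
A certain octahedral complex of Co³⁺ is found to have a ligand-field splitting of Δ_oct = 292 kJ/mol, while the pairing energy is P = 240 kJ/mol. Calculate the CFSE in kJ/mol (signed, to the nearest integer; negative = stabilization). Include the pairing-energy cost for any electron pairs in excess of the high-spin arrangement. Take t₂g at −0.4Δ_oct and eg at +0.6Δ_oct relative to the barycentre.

-221

Co³⁺: group 9, so d-count = 9 − 3 = 6.
Δ_oct > P, so pairing is preferred: the ground state is low-spin.
Filling d⁶ accordingly: t₂g⁶ eg⁰.
Orbital CFSE = -2.4Δ_oct = -2.4 × 292 = -701 kJ/mol.
Excess pairs vs high-spin: 3 − 1 = 2; pairing cost = +480 kJ/mol.
Net CFSE = -701 + 480 = -221 kJ/mol.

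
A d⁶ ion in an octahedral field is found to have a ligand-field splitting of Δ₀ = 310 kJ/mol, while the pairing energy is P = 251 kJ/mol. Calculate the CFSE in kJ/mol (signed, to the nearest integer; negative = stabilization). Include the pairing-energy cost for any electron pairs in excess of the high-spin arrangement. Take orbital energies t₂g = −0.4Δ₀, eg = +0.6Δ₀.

-242

Δ₀ > P, so pairing is preferred: the ground state is low-spin.
Configuration: t₂g⁶ eg⁰.
Orbital CFSE = -2.4Δ₀ = -2.4 × 310 = -744 kJ/mol.
Excess pairs vs high-spin: 3 − 1 = 2; pairing cost = +502 kJ/mol.
Net CFSE = -744 + 502 = -242 kJ/mol.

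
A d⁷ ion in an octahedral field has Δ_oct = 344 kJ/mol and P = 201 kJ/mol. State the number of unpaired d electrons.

1

Here Δ_oct > P (344 > 201), so the low-spin state is favoured.
That gives t₂g⁶ eg¹.
Unpaired electrons: 1.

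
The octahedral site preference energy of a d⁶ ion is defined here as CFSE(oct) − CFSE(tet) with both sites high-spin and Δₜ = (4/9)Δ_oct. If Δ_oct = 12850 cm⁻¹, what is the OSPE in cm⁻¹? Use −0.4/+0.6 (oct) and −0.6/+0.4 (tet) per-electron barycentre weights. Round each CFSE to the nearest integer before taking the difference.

In an octahedral site d⁶ (HS) is t₂g⁴ eg², giving CFSE(oct) = -0.4Δ_oct = -5140 cm⁻¹.
In a tetrahedral site the filling is e³ t₂³: CFSE(tet) = -0.6Δₜ = -0.6 × (4/9)(12850) = -3427 cm⁻¹.
Subtracting, OSPE = -5140 − (-3427) = -1713 cm⁻¹.

-1713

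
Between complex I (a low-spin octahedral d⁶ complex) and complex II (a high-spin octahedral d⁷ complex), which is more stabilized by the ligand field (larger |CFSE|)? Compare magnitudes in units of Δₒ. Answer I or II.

I

I: t2g^6 e_g^0, CFSE = -2.4Δₒ.
II: t₂g⁵ eg², CFSE = -0.8Δₒ.
So I has the larger |CFSE|.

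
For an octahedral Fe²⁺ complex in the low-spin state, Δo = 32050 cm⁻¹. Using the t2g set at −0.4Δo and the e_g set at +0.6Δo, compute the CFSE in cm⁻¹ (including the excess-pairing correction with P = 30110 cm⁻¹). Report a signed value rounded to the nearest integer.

-16700

Fe²⁺: group 8, so d-count = 8 − 2 = 6.
Electron filling gives t2g^6 e_g^0.
Orbital CFSE = 6(-0.4) + 0(0.6) = -2.4Δo = -2.4 × 32050 = -76920 cm⁻¹.
Pairing penalty: 3 pairs vs 1 in the high-spin reference → 2 extra × P = 60220 cm⁻¹.
Net CFSE = -76920 + 60220 = -16700 cm⁻¹.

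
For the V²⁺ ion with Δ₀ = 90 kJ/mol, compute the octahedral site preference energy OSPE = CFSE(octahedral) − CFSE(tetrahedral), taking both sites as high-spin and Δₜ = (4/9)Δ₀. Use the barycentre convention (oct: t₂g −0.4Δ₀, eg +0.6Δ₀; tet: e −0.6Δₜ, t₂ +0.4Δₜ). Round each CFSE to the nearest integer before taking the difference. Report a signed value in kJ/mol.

V sits in group 5; removing 2 electrons leaves V²⁺ with 5 − 2 = 3 d electrons.
In an octahedral site d³ (HS) is t₂g³ eg⁰, giving CFSE(oct) = -1.2Δ₀ = -108 kJ/mol.
Tetrahedral: e² t₂¹, CFSE = 2(−0.6) + 1(+0.4) = -0.8Δₜ = -0.8 × (4/9) × 90 = -32 kJ/mol.
Subtracting, OSPE = -108 − (-32) = -76 kJ/mol.

-76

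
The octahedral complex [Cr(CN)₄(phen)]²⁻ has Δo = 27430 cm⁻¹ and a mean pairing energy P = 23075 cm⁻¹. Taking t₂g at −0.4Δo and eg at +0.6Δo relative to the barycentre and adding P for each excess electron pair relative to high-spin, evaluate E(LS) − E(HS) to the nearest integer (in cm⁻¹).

Ligand charges: 4×(-1) from CN⁻ and 1×(+0) from phen sum to -4; with overall charge -2, Cr is +2.
Cr is in group 6, so Cr²⁺ is d⁴ (6 − 2 = 4).
In the high-spin limit (t₂g³ eg¹) the orbital term is -0.6Δo = -16458 cm⁻¹, with no excess pairing.
For low-spin the configuration is t₂g⁴ eg⁰: orbital energy -1.6 × 27430 = -43888 cm⁻¹, and 1 additional pair relative to high-spin adds 23075 cm⁻¹, giving -20813 cm⁻¹.
Thus E(LS) − E(HS) = -4355 cm⁻¹.

-4355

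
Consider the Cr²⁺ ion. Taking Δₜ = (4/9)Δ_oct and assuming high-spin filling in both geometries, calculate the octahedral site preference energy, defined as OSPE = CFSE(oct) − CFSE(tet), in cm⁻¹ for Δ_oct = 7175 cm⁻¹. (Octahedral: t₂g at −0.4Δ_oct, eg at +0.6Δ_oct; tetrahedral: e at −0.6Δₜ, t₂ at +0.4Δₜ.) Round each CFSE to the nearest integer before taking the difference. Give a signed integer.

-3029

Cr²⁺: group 6, so d-count = 6 − 2 = 4.
Octahedral high-spin t₂g³ eg¹: CFSE = -0.6 × 7175 = -4305 cm⁻¹.
Tetrahedral e² t₂² gives -0.4Δₜ = -0.4 × (4/9) × 7175 = -1276 cm⁻¹.
Subtracting, OSPE = -4305 − (-1276) = -3029 cm⁻¹.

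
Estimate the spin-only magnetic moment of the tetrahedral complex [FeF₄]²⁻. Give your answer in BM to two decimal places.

Each F⁻ contributes -1; 4 × (-1) = -4. With overall charge -2, Fe is in the +2 oxidation state.
Fe is in group 8, so Fe²⁺ is d⁶ (8 − 2 = 6).
Tetrahedral fields are weak (Δₜ ≈ 4/9 Δₒ), so electrons fill high-spin.
Configuration: e^3 t2^3 → 4 unpaired electrons.
μ(spin-only) = √[4(4+2)] = √24 ≈ 4.90 BM.

4.90 BM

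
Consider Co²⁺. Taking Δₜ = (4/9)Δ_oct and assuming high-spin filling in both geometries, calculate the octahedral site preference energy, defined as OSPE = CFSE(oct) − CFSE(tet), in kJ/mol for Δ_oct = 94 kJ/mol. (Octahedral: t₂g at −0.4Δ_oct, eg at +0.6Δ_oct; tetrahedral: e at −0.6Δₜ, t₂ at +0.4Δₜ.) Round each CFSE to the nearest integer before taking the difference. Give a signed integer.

-25

Co is in group 9, so Co²⁺ is d⁷ (9 − 2 = 7).
Octahedral high-spin t2g^5 e_g^2: CFSE = -0.8 × 94 = -75 kJ/mol.
Tetrahedral: e^4 t2^3, CFSE = 4(−0.6) + 3(+0.4) = -1.2Δₜ = -1.2 × (4/9) × 94 = -50 kJ/mol.
OSPE = CFSE(oct) − CFSE(tet) = -75 − (-50) = -25 kJ/mol.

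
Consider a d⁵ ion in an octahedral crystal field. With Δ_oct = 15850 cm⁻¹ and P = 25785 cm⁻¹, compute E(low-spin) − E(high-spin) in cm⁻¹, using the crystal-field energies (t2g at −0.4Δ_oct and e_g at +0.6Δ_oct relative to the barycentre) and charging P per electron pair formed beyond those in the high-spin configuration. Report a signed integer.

In the high-spin limit (t2g^3 e_g^2) the orbital term is 0.0Δ_oct = 0 cm⁻¹, with no excess pairing.
Low-spin t2g^5 e_g^0 gives -2.0Δ_oct = -31700 cm⁻¹, but forming 2 extra pairs costs 2P = 51570 cm⁻¹, so E(LS) = -31700 + 51570 = 19870 cm⁻¹.
Thus E(LS) − E(HS) = 19870 cm⁻¹.

19870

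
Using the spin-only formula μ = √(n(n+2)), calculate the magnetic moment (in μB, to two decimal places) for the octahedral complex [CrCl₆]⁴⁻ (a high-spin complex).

Each Cl⁻ contributes -1; 6 × (-1) = -6. With overall charge -4, Cr is in the +2 oxidation state.
Cr is in group 6, so Cr²⁺ is d⁴ (6 − 2 = 4).
Configuration: t₂g³ eg¹ → 4 unpaired electrons.
μ(spin-only) = √[4(4+2)] = √24 ≈ 4.90 μB.

4.90 μB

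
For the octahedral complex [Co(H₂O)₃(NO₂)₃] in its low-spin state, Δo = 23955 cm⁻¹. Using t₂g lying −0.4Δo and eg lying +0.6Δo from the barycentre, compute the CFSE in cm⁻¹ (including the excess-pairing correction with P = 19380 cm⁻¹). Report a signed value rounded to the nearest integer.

Ligand charges: 3×(+0) from H₂O and 3×(-1) from NO₂⁻ sum to -3; with overall charge +0, Co is +3.
Co is in group 9, so Co³⁺ is d⁶ (9 − 3 = 6).
Configuration: t₂g⁶ eg⁰.
CFSE(orbital) = 6×(-0.4Δo) + 0×(0.6Δo) = -2.4Δo; with Δo = 23955 cm⁻¹ that is -57492 cm⁻¹.
High-spin d⁶ would be t₂g⁴ eg² with 1 pair; low-spin has 3, so 2 excess pairs cost +2P = +38760 cm⁻¹.
Net CFSE = -57492 + 38760 = -18732 cm⁻¹.

-18732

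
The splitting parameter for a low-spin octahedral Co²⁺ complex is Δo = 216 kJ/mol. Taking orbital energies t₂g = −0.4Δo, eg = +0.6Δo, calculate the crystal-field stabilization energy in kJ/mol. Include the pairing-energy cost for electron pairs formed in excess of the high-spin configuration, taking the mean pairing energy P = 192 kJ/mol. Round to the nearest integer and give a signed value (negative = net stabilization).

Co is in group 9, so Co²⁺ is d⁷ (9 − 2 = 7).
The d⁷ electrons fill as t₂g⁶ eg¹.
Orbital CFSE = 6(-0.4) + 1(0.6) = -1.8Δo = -1.8 × 216 = -389 kJ/mol.
Relative to high-spin t₂g⁵ eg² (2 paired), the low-spin configuration has 1 additional pair, contributing +1 × 192 = +192 kJ/mol.
Overall CFSE = -389 + 192 = -197 kJ/mol.

-197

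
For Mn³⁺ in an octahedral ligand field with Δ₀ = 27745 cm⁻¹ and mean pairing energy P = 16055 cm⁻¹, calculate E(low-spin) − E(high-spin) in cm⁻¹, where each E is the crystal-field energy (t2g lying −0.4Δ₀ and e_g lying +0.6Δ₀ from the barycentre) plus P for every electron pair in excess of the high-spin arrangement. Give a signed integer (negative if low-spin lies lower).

Mn³⁺: group 7, so d-count = 7 − 3 = 4.
In the high-spin limit (t2g^3 e_g^1) the orbital term is -0.6Δ₀ = -16647 cm⁻¹, with no excess pairing.
Low-spin: t2g^4 e_g^0, orbital CFSE = -1.6Δ₀ = -44392 cm⁻¹; plus 1 excess pair × P = +16055 cm⁻¹; total -28337 cm⁻¹.
The difference is -28337 − (-16647) = -11690 cm⁻¹, so low-spin lies lower.

-11690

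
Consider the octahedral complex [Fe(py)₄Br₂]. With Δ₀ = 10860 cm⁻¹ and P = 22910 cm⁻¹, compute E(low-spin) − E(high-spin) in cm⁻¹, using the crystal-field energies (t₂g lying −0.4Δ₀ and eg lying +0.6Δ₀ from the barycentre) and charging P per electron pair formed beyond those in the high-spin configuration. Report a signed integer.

24100

Ligand charges: 4×(+0) from py and 2×(-1) from Br⁻ sum to -2; with overall charge +0, Fe is +2.
Group 8 minus oxidation state +2 gives a d⁶ configuration for Fe²⁺.
High-spin d⁶ fills as t₂g⁴ eg² with CFSE 4(−0.4) + 2(+0.6) = -0.4Δ₀ = -4344 cm⁻¹.
Low-spin: t₂g⁶ eg⁰, orbital CFSE = -2.4Δ₀ = -26064 cm⁻¹; plus 2 excess pairs × P = +45820 cm⁻¹; total 19756 cm⁻¹.
Thus E(LS) − E(HS) = 24100 cm⁻¹.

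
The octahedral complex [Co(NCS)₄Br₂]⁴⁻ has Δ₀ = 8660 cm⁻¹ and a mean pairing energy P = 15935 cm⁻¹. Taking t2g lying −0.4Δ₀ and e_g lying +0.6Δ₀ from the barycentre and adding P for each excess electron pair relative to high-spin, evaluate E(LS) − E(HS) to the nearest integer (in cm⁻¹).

7275

Ligand charges: 4×(-1) from NCS⁻ and 2×(-1) from Br⁻ sum to -6; with overall charge -4, Co is +2.
Co is in group 9, so Co²⁺ is d⁷ (9 − 2 = 7).
In the high-spin limit (t2g^5 e_g^2) the orbital term is -0.8Δ₀ = -6928 cm⁻¹, with no excess pairing.
Low-spin: t2g^6 e_g^1, orbital CFSE = -1.8Δ₀ = -15588 cm⁻¹; plus 1 excess pair × P = +15935 cm⁻¹; total 347 cm⁻¹.
Thus E(LS) − E(HS) = 7275 cm⁻¹.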